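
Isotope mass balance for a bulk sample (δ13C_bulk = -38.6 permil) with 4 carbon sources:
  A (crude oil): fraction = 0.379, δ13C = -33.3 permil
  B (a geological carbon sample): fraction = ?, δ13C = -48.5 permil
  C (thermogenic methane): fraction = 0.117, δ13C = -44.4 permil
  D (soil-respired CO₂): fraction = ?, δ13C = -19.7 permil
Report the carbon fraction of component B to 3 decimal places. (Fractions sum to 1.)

Let f_B and f_D be the unknown fractions; fractions sum to 1 so f_B + f_D = 0.504.
Mass balance: Σ fᵢ·δᵢ = δ_bulk ⇒ f_B·(-48.5) + f_D·(-19.7) = -38.6 − (-17.816) = -20.785
Substitute f_D = 0.504 − f_B:
f_B·(-48.5 − -19.7) = -20.785 − 0.504×(-19.7) = -10.856
f_B = -10.856 / -28.8 = 0.3769

0.377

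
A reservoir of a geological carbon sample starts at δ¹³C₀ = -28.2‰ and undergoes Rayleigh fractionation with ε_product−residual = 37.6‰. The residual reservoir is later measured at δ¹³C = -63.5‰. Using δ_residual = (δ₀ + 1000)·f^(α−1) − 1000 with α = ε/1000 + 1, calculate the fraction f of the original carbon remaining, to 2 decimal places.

0.37

α − 1 = ε/1000 = 0.0376
(δ_res + 1000)/(δ₀ + 1000) = (-63.5 + 1000)/(-28.2 + 1000) = 936.5/971.8 = 0.963676
f = 0.963676^(1/0.0376) = exp(ln(0.963676)/0.0376) = exp(-0.03700/0.0376)
f = exp(-0.9841) = 0.3738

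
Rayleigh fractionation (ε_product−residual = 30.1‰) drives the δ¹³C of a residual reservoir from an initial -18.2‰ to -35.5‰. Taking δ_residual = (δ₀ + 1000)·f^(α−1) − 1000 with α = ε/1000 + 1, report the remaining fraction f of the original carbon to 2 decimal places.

α − 1 = ε/1000 = 0.0301
(δ_res + 1000)/(δ₀ + 1000) = (-35.5 + 1000)/(-18.2 + 1000) = 964.5/981.8 = 0.982379
f = 0.982379^(1/0.0301) = exp(ln(0.982379)/0.0301) = exp(-0.01778/0.0301)
f = exp(-0.5906) = 0.5540

0.55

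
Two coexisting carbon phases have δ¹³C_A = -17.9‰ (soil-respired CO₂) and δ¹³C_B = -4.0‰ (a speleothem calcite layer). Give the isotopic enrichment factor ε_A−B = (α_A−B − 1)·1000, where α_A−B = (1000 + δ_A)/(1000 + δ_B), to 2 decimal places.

-13.96‰

α_A−B = (1000 + -17.9) / (1000 + -4.0) = 982.1 / 996.0 = 0.986044
ε_A−B = (0.986044 − 1) × 1000 = -13.956‰
(The approximation ε ≈ δ_A − δ_B would give -13.9‰.)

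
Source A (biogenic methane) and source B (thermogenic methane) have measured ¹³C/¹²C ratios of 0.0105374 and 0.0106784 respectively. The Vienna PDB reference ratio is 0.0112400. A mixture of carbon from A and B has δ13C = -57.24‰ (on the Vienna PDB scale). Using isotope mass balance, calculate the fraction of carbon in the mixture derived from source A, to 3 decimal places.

0.580

δ_A = (0.0105374/0.0112400 − 1)×1000 = (0.937491 − 1)×1000 = -62.509‰
δ_B = (0.0106784/0.0112400 − 1)×1000 = (0.950036 − 1)×1000 = -49.964‰
f_A = (δ_mix − δ_B)/(δ_A − δ_B) = (-57.24 − (-49.964))/(-62.509 − (-49.964))
f_A = -7.276 / -12.544 = 0.5800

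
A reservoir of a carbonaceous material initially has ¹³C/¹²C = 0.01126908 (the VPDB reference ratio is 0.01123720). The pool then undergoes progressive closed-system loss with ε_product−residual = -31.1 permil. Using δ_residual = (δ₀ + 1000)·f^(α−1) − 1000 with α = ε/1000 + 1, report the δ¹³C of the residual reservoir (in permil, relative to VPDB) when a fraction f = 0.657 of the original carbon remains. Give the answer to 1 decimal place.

δ₀ = (0.01126908/0.01123720 − 1)×1000 = (1.002837 − 1)×1000 = 2.837 permil
α − 1 = ε/1000 = -0.0311
f^(α−1) = 0.657^(-0.0311) = 1.013150
δ_res = (2.837 + 1000) × 1.013150 − 1000 = 1016.024 − 1000 = 16.02 permil

16.0 permil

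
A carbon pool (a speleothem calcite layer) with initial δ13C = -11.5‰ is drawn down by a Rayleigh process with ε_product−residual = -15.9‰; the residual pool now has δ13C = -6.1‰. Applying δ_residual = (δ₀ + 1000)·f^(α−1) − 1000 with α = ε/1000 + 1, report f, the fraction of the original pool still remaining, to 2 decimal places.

α − 1 = ε/1000 = -0.0159
(δ_res + 1000)/(δ₀ + 1000) = (-6.1 + 1000)/(-11.5 + 1000) = 993.9/988.5 = 1.005463
f = 1.005463^(1/-0.0159) = exp(ln(1.005463)/-0.0159) = exp(0.00545/-0.0159)
f = exp(-0.3426) = 0.7099

0.71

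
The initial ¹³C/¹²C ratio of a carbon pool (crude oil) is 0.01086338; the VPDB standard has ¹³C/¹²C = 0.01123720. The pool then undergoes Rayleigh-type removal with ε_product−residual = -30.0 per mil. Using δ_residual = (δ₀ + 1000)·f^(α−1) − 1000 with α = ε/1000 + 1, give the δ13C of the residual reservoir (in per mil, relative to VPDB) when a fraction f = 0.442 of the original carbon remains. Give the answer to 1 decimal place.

-9.3 per mil

δ₀ = (0.01086338/0.01123720 − 1)×1000 = (0.966734 − 1)×1000 = -33.266 per mil
α − 1 = ε/1000 = -0.0300
f^(α−1) = 0.442^(-0.0300) = 1.024796
δ_res = (-33.266 + 1000) × 1.024796 − 1000 = 990.705 − 1000 = -9.30 per mil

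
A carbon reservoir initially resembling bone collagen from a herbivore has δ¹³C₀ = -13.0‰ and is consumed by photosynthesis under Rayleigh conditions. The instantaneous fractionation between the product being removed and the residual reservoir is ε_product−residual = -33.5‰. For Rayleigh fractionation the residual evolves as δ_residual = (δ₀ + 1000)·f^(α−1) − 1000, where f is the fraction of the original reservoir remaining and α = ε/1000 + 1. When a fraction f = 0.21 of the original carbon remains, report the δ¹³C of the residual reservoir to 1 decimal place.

Rayleigh residual: δ_res = (δ₀ + 1000)·f^(α−1) − 1000
α = ε/1000 + 1 = 0.96650, so α − 1 = -0.03350
f^(α−1) = 0.21^(-0.03350) = 1.053673
δ_res = (-13.0 + 1000) × 1.053673 − 1000 = 1039.975 − 1000 = 39.97‰

40.0‰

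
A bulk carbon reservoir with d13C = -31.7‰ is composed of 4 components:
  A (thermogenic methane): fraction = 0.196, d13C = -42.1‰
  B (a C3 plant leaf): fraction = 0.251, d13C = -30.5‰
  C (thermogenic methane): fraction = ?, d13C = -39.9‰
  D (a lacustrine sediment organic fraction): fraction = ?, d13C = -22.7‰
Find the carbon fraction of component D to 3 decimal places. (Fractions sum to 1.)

0.365

Let f_D and f_C be the unknown fractions; fractions sum to 1 so f_D + f_C = 0.553.
Mass balance: Σ fᵢ·δᵢ = δ_bulk ⇒ f_D·(-22.7) + f_C·(-39.9) = -31.7 − (-15.907) = -15.793
Substitute f_C = 0.553 − f_D:
f_D·(-22.7 − -39.9) = -15.793 − 0.553×(-39.9) = 6.272
f_D = 6.272 / 17.2 = 0.3646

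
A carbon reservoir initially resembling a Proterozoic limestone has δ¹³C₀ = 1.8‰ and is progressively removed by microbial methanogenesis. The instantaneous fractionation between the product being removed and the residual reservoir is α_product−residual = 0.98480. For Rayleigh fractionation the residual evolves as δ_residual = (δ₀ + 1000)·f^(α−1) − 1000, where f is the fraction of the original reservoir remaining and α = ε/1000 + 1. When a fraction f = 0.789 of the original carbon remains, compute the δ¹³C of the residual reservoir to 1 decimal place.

Rayleigh residual: δ_res = (δ₀ + 1000)·f^(α−1) − 1000
α − 1 = -0.01520
f^(α−1) = 0.789^(-0.01520) = 1.003609
δ_res = (1.8 + 1000) × 1.003609 − 1000 = 1005.415 − 1000 = 5.42‰

5.4‰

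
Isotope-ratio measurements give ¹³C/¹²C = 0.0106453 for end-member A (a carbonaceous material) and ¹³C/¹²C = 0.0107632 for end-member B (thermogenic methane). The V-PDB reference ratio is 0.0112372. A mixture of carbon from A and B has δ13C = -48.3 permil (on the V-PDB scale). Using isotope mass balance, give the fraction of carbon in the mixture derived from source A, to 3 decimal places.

δ_A = (0.0106453/0.0112372 − 1)×1000 = (0.947327 − 1)×1000 = -52.673 permil
δ_B = (0.0107632/0.0112372 − 1)×1000 = (0.957819 − 1)×1000 = -42.181 permil
f_A = (δ_mix − δ_B)/(δ_A − δ_B) = (-48.3 − (-42.181))/(-52.673 − (-42.181))
f_A = -6.119 / -10.492 = 0.5832

0.583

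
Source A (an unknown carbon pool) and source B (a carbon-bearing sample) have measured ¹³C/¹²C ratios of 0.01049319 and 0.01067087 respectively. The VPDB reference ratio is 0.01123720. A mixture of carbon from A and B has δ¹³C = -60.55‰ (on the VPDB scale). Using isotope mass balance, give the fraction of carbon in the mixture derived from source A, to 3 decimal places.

δ_A = (0.01049319/0.01123720 − 1)×1000 = (0.933790 − 1)×1000 = -66.210‰
δ_B = (0.01067087/0.01123720 − 1)×1000 = (0.949602 − 1)×1000 = -50.398‰
f_A = (δ_mix − δ_B)/(δ_A − δ_B) = (-60.55 − (-50.398))/(-66.210 − (-50.398))
f_A = -10.152 / -15.812 = 0.6421

0.642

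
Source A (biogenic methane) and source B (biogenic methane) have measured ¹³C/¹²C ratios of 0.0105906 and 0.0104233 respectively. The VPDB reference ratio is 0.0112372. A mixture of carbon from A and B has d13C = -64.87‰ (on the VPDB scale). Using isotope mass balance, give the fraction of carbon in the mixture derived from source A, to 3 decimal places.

0.508

δ_A = (0.0105906/0.0112372 − 1)×1000 = (0.942459 − 1)×1000 = -57.541‰
δ_B = (0.0104233/0.0112372 − 1)×1000 = (0.927571 − 1)×1000 = -72.429‰
f_A = (δ_mix − δ_B)/(δ_A − δ_B) = (-64.87 − (-72.429))/(-57.541 − (-72.429))
f_A = 7.559 / 14.888 = 0.5077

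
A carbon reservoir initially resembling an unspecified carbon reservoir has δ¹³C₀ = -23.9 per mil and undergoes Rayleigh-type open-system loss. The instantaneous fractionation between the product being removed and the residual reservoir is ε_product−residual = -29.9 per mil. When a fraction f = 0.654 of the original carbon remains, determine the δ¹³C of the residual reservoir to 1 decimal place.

-11.4 per mil

Rayleigh residual: δ_res = (δ₀ + 1000)·f^(α−1) − 1000
α = ε/1000 + 1 = 0.97010, so α − 1 = -0.02990
f^(α−1) = 0.654^(-0.02990) = 1.012778
δ_res = (-23.9 + 1000) × 1.012778 − 1000 = 988.573 − 1000 = -11.43 per mil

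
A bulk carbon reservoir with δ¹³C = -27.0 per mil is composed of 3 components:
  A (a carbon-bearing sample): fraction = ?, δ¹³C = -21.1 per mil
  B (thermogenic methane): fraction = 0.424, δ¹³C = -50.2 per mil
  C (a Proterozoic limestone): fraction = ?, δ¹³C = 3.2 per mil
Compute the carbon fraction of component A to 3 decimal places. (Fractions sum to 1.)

Let f_A and f_C be the unknown fractions; fractions sum to 1 so f_A + f_C = 0.576.
Mass balance: Σ fᵢ·δᵢ = δ_bulk ⇒ f_A·(-21.1) + f_C·(3.2) = -27.0 − (-21.285) = -5.715
Substitute f_C = 0.576 − f_A:
f_A·(-21.1 − 3.2) = -5.715 − 0.576×(3.2) = -7.558
f_A = -7.558 / -24.3 = 0.3110

0.311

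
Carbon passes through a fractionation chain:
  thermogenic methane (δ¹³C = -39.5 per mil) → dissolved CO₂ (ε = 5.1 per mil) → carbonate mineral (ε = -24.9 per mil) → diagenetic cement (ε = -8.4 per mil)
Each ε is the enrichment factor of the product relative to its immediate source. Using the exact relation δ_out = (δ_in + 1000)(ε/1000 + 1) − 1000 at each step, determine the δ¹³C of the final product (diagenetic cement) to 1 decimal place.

-66.5 per mil

step 1: δ = (-39.50 + 1000)·(5.1/1000 + 1) − 1000 = -34.60 per mil
step 2: δ = (-34.60 + 1000)·(-24.9/1000 + 1) − 1000 = -58.64 per mil
step 3: δ = (-58.64 + 1000)·(-8.4/1000 + 1) − 1000 = -66.55 per mil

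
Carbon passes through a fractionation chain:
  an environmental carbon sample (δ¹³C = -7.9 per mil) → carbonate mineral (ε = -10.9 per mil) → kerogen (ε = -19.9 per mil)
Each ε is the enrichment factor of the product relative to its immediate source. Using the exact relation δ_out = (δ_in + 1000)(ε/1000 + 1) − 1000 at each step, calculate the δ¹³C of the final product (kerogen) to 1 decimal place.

-38.2 per mil

step 1: δ = (-7.90 + 1000)·(-10.9/1000 + 1) − 1000 = -18.71 per mil
step 2: δ = (-18.71 + 1000)·(-19.9/1000 + 1) − 1000 = -38.24 per mil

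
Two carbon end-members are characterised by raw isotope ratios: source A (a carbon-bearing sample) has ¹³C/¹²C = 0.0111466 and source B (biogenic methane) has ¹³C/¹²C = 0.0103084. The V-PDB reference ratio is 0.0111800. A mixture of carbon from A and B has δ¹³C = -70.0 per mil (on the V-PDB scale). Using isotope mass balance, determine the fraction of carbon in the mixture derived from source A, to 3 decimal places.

0.106

δ_A = (0.0111466/0.0111800 − 1)×1000 = (0.997013 − 1)×1000 = -2.987 per mil
δ_B = (0.0103084/0.0111800 − 1)×1000 = (0.922039 − 1)×1000 = -77.961 per mil
f_A = (δ_mix − δ_B)/(δ_A − δ_B) = (-70.0 − (-77.961))/(-2.987 − (-77.961))
f_A = 7.961 / 74.973 = 0.1062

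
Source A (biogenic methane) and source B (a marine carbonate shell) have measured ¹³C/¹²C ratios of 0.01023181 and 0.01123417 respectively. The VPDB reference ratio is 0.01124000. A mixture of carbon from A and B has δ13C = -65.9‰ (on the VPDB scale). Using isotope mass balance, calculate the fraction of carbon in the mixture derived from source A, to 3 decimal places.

0.733

δ_A = (0.01023181/0.01124000 − 1)×1000 = (0.910303 − 1)×1000 = -89.697‰
δ_B = (0.01123417/0.01124000 − 1)×1000 = (0.999481 − 1)×1000 = -0.519‰
f_A = (δ_mix − δ_B)/(δ_A − δ_B) = (-65.9 − (-0.519))/(-89.697 − (-0.519))
f_A = -65.381 / -89.178 = 0.7332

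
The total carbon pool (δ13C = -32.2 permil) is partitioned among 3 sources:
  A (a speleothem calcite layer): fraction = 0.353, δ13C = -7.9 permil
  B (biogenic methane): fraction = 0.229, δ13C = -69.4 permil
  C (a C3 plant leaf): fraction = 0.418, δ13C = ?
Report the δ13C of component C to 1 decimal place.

-32.3 permil

Isotope mass balance: δ_bulk = Σ fᵢ·δᵢ.
-32.2 = 0.353×(-7.9) + 0.229×(-69.4) + 0.418×δ_C
0.418·δ_C = -32.2 − (-18.681) = -13.519
δ_C = -13.519 / 0.418 = -32.34 permil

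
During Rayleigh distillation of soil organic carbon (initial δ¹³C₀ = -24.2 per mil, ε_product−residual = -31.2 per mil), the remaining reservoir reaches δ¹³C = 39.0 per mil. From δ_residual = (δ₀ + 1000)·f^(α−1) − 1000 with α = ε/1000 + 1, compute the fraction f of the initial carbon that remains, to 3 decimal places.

α − 1 = ε/1000 = -0.0312
(δ_res + 1000)/(δ₀ + 1000) = (39.0 + 1000)/(-24.2 + 1000) = 1039.0/975.8 = 1.064767
f = 1.064767^(1/-0.0312) = exp(ln(1.064767)/-0.0312) = exp(0.06276/-0.0312)
f = exp(-2.0114) = 0.1338

0.134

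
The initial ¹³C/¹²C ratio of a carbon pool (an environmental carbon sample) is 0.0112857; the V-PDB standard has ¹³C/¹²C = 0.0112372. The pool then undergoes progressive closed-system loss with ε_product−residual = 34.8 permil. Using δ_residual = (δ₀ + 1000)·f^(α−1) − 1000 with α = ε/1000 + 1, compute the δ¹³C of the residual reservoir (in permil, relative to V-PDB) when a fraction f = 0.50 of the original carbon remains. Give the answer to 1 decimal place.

δ₀ = (0.0112857/0.0112372 − 1)×1000 = (1.004316 − 1)×1000 = 4.316 permil
α − 1 = ε/1000 = 0.0348
f^(α−1) = 0.50^(0.0348) = 0.976167
δ_res = (4.316 + 1000) × 0.976167 − 1000 = 980.380 − 1000 = -19.62 permil

-19.6 permil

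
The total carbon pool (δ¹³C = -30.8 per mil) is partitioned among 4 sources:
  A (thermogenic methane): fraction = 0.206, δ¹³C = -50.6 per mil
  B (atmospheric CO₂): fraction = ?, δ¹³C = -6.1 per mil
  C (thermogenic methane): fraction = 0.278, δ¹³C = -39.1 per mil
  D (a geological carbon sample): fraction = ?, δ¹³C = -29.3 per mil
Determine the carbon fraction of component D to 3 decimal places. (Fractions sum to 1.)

Let f_D and f_B be the unknown fractions; fractions sum to 1 so f_D + f_B = 0.516.
Mass balance: Σ fᵢ·δᵢ = δ_bulk ⇒ f_D·(-29.3) + f_B·(-6.1) = -30.8 − (-21.293) = -9.507
Substitute f_B = 0.516 − f_D:
f_D·(-29.3 − -6.1) = -9.507 − 0.516×(-6.1) = -6.359
f_D = -6.359 / -23.2 = 0.2741

0.274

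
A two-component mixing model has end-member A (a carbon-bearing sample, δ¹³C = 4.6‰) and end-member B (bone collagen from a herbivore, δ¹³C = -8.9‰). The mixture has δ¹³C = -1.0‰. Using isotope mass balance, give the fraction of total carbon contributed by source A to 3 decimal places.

0.585

δ_mix = f_A·δ_A + (1 − f_A)·δ_B  ⇒  f_A = (δ_mix − δ_B)/(δ_A − δ_B)
f_A = (-1.0 − (-8.9)) / (4.6 − (-8.9))
f_A = 7.9 / 13.5 = 0.5852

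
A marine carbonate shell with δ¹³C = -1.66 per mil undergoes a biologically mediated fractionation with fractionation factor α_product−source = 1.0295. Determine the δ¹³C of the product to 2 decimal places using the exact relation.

δ_product = (δ_source + 1000)·α − 1000
δ_product = (-1.66 + 1000) × 1.0295 − 1000
δ_product = 1027.791 − 1000 = 27.791 per mil

27.79 per mil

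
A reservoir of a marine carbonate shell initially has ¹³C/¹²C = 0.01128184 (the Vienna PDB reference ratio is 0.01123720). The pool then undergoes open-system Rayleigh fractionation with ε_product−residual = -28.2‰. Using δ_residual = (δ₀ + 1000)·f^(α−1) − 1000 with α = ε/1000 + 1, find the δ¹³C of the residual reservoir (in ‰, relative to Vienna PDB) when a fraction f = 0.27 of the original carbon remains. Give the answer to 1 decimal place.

41.7‰

δ₀ = (0.01128184/0.01123720 − 1)×1000 = (1.003973 − 1)×1000 = 3.973‰
α − 1 = ε/1000 = -0.0282
f^(α−1) = 0.27^(-0.0282) = 1.037613
δ_res = (3.973 + 1000) × 1.037613 − 1000 = 1041.735 − 1000 = 41.74‰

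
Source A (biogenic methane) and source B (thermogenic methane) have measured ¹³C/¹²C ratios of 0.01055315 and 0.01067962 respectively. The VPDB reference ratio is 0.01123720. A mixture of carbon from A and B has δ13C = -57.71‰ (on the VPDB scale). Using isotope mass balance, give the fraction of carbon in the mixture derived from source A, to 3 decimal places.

δ_A = (0.01055315/0.01123720 − 1)×1000 = (0.939126 − 1)×1000 = -60.874‰
δ_B = (0.01067962/0.01123720 − 1)×1000 = (0.950381 − 1)×1000 = -49.619‰
f_A = (δ_mix − δ_B)/(δ_A − δ_B) = (-57.71 − (-49.619))/(-60.874 − (-49.619))
f_A = -8.091 / -11.255 = 0.7189

0.719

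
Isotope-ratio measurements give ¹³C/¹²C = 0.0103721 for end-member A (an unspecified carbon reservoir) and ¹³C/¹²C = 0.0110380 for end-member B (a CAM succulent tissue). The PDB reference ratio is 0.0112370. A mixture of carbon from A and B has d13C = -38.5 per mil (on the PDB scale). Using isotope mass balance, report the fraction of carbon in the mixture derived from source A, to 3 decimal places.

δ_A = (0.0103721/0.0112370 − 1)×1000 = (0.923031 − 1)×1000 = -76.969 per mil
δ_B = (0.0110380/0.0112370 − 1)×1000 = (0.982291 − 1)×1000 = -17.709 per mil
f_A = (δ_mix − δ_B)/(δ_A − δ_B) = (-38.5 − (-17.709))/(-76.969 − (-17.709))
f_A = -20.791 / -59.260 = 0.3508

0.351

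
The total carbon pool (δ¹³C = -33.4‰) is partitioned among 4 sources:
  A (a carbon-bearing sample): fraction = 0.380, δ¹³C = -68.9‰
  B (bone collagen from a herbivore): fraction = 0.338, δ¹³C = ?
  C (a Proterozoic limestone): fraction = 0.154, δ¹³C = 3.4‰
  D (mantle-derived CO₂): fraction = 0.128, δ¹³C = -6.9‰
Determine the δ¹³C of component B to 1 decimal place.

-20.3‰

Isotope mass balance: δ_bulk = Σ fᵢ·δᵢ.
-33.4 = 0.380×(-68.9) + 0.338×δ_B + 0.154×(3.4) + 0.128×(-6.9)
0.338·δ_B = -33.4 − (-26.542) = -6.858
δ_B = -6.858 / 0.338 = -20.29‰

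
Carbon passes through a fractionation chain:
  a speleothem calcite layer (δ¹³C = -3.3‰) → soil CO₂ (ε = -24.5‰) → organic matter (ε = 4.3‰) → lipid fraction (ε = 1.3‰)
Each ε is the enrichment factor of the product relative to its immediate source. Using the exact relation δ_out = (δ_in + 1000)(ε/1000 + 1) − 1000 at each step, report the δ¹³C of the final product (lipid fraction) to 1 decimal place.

-22.3‰

step 1: δ = (-3.30 + 1000)·(-24.5/1000 + 1) − 1000 = -27.72‰
step 2: δ = (-27.72 + 1000)·(4.3/1000 + 1) − 1000 = -23.54‰
step 3: δ = (-23.54 + 1000)·(1.3/1000 + 1) − 1000 = -22.27‰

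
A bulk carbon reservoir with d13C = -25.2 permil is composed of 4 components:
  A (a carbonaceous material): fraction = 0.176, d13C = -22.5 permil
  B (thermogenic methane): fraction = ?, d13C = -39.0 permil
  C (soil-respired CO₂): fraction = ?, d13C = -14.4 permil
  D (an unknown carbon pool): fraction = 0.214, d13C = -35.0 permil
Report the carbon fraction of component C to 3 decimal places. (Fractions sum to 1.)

0.408

Let f_C and f_B be the unknown fractions; fractions sum to 1 so f_C + f_B = 0.610.
Mass balance: Σ fᵢ·δᵢ = δ_bulk ⇒ f_C·(-14.4) + f_B·(-39.0) = -25.2 − (-11.450) = -13.750
Substitute f_B = 0.610 − f_C:
f_C·(-14.4 − -39.0) = -13.750 − 0.610×(-39.0) = 10.040
f_C = 10.040 / 24.6 = 0.4081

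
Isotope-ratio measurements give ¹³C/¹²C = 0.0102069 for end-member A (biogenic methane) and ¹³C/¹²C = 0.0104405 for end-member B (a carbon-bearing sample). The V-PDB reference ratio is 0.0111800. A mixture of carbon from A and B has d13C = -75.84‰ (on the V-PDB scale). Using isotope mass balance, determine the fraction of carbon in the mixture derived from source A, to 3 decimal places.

δ_A = (0.0102069/0.0111800 − 1)×1000 = (0.912961 − 1)×1000 = -87.039‰
δ_B = (0.0104405/0.0111800 − 1)×1000 = (0.933855 − 1)×1000 = -66.145‰
f_A = (δ_mix − δ_B)/(δ_A − δ_B) = (-75.84 − (-66.145))/(-87.039 − (-66.145))
f_A = -9.695 / -20.894 = 0.4640

0.464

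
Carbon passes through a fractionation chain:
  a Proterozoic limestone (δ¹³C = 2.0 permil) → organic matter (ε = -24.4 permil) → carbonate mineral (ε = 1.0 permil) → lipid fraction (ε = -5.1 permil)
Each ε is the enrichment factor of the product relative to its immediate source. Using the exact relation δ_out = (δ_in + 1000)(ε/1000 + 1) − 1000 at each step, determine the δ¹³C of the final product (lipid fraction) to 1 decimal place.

step 1: δ = (2.00 + 1000)·(-24.4/1000 + 1) − 1000 = -22.45 permil
step 2: δ = (-22.45 + 1000)·(1.0/1000 + 1) − 1000 = -21.47 permil
step 3: δ = (-21.47 + 1000)·(-5.1/1000 + 1) − 1000 = -26.46 permil

-26.5 permil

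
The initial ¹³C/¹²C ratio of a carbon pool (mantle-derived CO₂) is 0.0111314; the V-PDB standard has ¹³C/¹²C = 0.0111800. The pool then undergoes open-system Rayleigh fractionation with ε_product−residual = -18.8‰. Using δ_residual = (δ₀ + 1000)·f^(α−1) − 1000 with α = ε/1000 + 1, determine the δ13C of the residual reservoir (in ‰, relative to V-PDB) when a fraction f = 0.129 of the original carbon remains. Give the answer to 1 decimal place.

δ₀ = (0.0111314/0.0111800 − 1)×1000 = (0.995653 − 1)×1000 = -4.347‰
α − 1 = ε/1000 = -0.0188
f^(α−1) = 0.129^(-0.0188) = 1.039252
δ_res = (-4.347 + 1000) × 1.039252 − 1000 = 1034.734 − 1000 = 34.73‰

34.7‰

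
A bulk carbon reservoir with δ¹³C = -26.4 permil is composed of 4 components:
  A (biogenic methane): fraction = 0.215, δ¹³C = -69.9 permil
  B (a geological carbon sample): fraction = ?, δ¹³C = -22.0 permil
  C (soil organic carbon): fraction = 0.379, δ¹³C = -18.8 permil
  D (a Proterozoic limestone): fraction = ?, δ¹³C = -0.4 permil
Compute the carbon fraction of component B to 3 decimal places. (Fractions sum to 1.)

0.189

Let f_B and f_D be the unknown fractions; fractions sum to 1 so f_B + f_D = 0.406.
Mass balance: Σ fᵢ·δᵢ = δ_bulk ⇒ f_B·(-22.0) + f_D·(-0.4) = -26.4 − (-22.154) = -4.246
Substitute f_D = 0.406 − f_B:
f_B·(-22.0 − -0.4) = -4.246 − 0.406×(-0.4) = -4.084
f_B = -4.084 / -21.6 = 0.1891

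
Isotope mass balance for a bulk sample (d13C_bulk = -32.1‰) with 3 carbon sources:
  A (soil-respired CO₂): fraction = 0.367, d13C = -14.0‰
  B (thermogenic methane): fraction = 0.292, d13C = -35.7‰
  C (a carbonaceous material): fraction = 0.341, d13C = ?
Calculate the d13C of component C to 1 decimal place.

-48.5‰

Isotope mass balance: δ_bulk = Σ fᵢ·δᵢ.
-32.1 = 0.367×(-14.0) + 0.292×(-35.7) + 0.341×δ_C
0.341·δ_C = -32.1 − (-15.562) = -16.538
δ_C = -16.538 / 0.341 = -48.50‰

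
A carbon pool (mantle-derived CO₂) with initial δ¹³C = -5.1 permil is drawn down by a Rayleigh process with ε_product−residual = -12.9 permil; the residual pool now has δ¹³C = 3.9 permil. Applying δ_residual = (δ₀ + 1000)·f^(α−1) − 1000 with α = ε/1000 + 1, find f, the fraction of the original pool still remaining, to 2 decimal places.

0.50

α − 1 = ε/1000 = -0.0129
(δ_res + 1000)/(δ₀ + 1000) = (3.9 + 1000)/(-5.1 + 1000) = 1003.9/994.9 = 1.009046
f = 1.009046^(1/-0.0129) = exp(ln(1.009046)/-0.0129) = exp(0.00901/-0.0129)
f = exp(-0.6981) = 0.4975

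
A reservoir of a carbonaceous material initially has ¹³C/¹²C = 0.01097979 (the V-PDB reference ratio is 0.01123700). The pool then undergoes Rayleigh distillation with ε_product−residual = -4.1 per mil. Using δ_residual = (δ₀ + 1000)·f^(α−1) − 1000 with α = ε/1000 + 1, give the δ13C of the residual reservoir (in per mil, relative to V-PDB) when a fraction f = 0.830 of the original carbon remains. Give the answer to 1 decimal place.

δ₀ = (0.01097979/0.01123700 − 1)×1000 = (0.977110 − 1)×1000 = -22.890 per mil
α − 1 = ε/1000 = -0.0041
f^(α−1) = 0.830^(-0.0041) = 1.000764
δ_res = (-22.890 + 1000) × 1.000764 − 1000 = 977.857 − 1000 = -22.14 per mil

-22.1 per mil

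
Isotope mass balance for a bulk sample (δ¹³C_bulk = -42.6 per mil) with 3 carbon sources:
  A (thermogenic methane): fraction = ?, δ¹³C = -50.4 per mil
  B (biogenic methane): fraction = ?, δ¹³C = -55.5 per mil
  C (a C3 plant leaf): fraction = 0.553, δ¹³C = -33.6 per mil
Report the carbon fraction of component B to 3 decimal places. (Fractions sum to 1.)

Let f_B and f_A be the unknown fractions; fractions sum to 1 so f_B + f_A = 0.447.
Mass balance: Σ fᵢ·δᵢ = δ_bulk ⇒ f_B·(-55.5) + f_A·(-50.4) = -42.6 − (-18.581) = -24.019
Substitute f_A = 0.447 − f_B:
f_B·(-55.5 − -50.4) = -24.019 − 0.447×(-50.4) = -1.490
f_B = -1.490 / -5.1 = 0.2922

0.292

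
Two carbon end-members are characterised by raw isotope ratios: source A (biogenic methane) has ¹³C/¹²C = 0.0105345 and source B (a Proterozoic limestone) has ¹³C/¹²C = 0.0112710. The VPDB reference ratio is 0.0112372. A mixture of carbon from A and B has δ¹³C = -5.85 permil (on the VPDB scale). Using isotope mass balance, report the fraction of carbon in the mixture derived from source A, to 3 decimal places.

0.135

δ_A = (0.0105345/0.0112372 − 1)×1000 = (0.937467 − 1)×1000 = -62.533 permil
δ_B = (0.0112710/0.0112372 − 1)×1000 = (1.003008 − 1)×1000 = 3.008 permil
f_A = (δ_mix − δ_B)/(δ_A − δ_B) = (-5.85 − (3.008))/(-62.533 − (3.008))
f_A = -8.858 / -65.541 = 0.1351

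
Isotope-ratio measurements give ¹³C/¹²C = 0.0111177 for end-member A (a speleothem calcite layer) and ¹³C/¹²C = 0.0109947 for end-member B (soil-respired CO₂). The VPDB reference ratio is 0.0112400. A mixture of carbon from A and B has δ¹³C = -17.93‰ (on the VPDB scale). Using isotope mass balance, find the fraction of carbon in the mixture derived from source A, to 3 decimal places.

δ_A = (0.0111177/0.0112400 − 1)×1000 = (0.989119 − 1)×1000 = -10.881‰
δ_B = (0.0109947/0.0112400 − 1)×1000 = (0.978176 − 1)×1000 = -21.824‰
f_A = (δ_mix − δ_B)/(δ_A − δ_B) = (-17.93 − (-21.824))/(-10.881 − (-21.824))
f_A = 3.894 / 10.943 = 0.3558

0.356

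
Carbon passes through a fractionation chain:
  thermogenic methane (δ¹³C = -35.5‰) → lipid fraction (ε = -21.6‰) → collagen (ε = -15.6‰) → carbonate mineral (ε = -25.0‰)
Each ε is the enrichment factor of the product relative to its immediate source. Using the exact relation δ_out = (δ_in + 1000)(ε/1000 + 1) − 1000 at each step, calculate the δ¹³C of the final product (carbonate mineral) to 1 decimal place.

-94.3‰

step 1: δ = (-35.50 + 1000)·(-21.6/1000 + 1) − 1000 = -56.33‰
step 2: δ = (-56.33 + 1000)·(-15.6/1000 + 1) − 1000 = -71.05‰
step 3: δ = (-71.05 + 1000)·(-25.0/1000 + 1) − 1000 = -94.28‰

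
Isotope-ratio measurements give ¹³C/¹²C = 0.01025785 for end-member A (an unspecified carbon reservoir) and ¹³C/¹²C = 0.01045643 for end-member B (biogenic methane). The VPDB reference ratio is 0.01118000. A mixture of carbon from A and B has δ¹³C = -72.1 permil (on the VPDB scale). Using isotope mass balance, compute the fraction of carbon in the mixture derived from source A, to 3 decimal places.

0.415

δ_A = (0.01025785/0.01118000 − 1)×1000 = (0.917518 − 1)×1000 = -82.482 permil
δ_B = (0.01045643/0.01118000 − 1)×1000 = (0.935280 − 1)×1000 = -64.720 permil
f_A = (δ_mix − δ_B)/(δ_A − δ_B) = (-72.1 − (-64.720))/(-82.482 − (-64.720))
f_A = -7.380 / -17.762 = 0.4155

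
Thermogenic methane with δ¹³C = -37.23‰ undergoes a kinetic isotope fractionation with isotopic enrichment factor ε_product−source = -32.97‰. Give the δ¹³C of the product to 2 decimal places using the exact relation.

-68.97‰

To first order, δ_product ≈ δ_source + ε = -70.20‰.
Exactly, δ_product = (δ_source + 1000)·(ε/1000 + 1) − 1000.
δ_product = (-37.23 + 1000) × (-32.97/1000 + 1) − 1000
δ_product = -68.973‰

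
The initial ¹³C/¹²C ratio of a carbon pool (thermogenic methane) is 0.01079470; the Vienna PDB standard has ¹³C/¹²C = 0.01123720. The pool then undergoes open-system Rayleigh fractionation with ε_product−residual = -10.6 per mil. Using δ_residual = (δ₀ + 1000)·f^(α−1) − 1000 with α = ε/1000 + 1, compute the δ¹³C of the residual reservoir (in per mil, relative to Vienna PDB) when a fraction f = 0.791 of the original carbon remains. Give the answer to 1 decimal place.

δ₀ = (0.01079470/0.01123720 − 1)×1000 = (0.960622 − 1)×1000 = -39.378 per mil
α − 1 = ε/1000 = -0.0106
f^(α−1) = 0.791^(-0.0106) = 1.002488
δ_res = (-39.378 + 1000) × 1.002488 − 1000 = 963.012 − 1000 = -36.99 per mil

-37.0 per mil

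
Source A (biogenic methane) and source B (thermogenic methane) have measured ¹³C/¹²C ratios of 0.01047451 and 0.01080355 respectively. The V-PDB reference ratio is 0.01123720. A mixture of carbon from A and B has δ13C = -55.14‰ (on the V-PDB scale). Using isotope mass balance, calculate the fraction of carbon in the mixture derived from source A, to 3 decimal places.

0.565

δ_A = (0.01047451/0.01123720 − 1)×1000 = (0.932128 − 1)×1000 = -67.872‰
δ_B = (0.01080355/0.01123720 − 1)×1000 = (0.961409 − 1)×1000 = -38.591‰
f_A = (δ_mix − δ_B)/(δ_A − δ_B) = (-55.14 − (-38.591))/(-67.872 − (-38.591))
f_A = -16.549 / -29.281 = 0.5652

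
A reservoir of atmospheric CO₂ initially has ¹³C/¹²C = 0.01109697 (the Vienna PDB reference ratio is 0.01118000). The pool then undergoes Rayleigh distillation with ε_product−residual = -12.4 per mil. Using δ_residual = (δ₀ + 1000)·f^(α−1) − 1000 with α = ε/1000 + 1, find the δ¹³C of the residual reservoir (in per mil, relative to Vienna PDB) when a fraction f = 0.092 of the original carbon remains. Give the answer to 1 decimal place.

δ₀ = (0.01109697/0.01118000 − 1)×1000 = (0.992573 − 1)×1000 = -7.427 per mil
α − 1 = ε/1000 = -0.0124
f^(α−1) = 0.092^(-0.0124) = 1.030028
δ_res = (-7.427 + 1000) × 1.030028 − 1000 = 1022.378 − 1000 = 22.38 per mil

22.4 per mil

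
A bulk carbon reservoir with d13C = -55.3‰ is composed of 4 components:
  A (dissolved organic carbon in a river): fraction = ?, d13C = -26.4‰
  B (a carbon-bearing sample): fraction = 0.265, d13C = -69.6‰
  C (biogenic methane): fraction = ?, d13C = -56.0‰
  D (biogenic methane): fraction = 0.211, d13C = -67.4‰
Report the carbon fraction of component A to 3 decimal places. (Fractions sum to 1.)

Let f_A and f_C be the unknown fractions; fractions sum to 1 so f_A + f_C = 0.524.
Mass balance: Σ fᵢ·δᵢ = δ_bulk ⇒ f_A·(-26.4) + f_C·(-56.0) = -55.3 − (-32.665) = -22.635
Substitute f_C = 0.524 − f_A:
f_A·(-26.4 − -56.0) = -22.635 − 0.524×(-56.0) = 6.709
f_A = 6.709 / 29.6 = 0.2267

0.227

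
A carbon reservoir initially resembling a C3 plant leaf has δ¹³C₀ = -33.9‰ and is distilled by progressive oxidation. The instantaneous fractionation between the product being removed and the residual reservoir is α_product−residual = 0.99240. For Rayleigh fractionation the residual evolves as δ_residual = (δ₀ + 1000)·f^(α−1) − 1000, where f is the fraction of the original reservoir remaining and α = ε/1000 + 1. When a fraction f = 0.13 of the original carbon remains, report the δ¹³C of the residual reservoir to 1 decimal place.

Rayleigh residual: δ_res = (δ₀ + 1000)·f^(α−1) − 1000
α − 1 = -0.00760
f^(α−1) = 0.13^(-0.00760) = 1.015627
δ_res = (-33.9 + 1000) × 1.015627 − 1000 = 981.197 − 1000 = -18.80‰

-18.8‰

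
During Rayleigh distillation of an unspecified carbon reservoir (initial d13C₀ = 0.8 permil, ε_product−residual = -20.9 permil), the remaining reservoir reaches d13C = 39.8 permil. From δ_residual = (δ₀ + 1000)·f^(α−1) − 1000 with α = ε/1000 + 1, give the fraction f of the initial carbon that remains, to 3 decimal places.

0.161

α − 1 = ε/1000 = -0.0209
(δ_res + 1000)/(δ₀ + 1000) = (39.8 + 1000)/(0.8 + 1000) = 1039.8/1000.8 = 1.038969
f = 1.038969^(1/-0.0209) = exp(ln(1.038969)/-0.0209) = exp(0.03823/-0.0209)
f = exp(-1.8291) = 0.1606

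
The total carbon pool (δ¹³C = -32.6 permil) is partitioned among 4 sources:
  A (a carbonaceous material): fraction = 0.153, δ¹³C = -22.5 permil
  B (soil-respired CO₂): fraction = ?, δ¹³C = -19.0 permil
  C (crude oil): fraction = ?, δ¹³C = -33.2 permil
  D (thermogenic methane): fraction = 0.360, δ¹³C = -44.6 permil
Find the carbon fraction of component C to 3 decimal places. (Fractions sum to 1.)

0.271

Let f_C and f_B be the unknown fractions; fractions sum to 1 so f_C + f_B = 0.487.
Mass balance: Σ fᵢ·δᵢ = δ_bulk ⇒ f_C·(-33.2) + f_B·(-19.0) = -32.6 − (-19.498) = -13.102
Substitute f_B = 0.487 − f_C:
f_C·(-33.2 − -19.0) = -13.102 − 0.487×(-19.0) = -3.849
f_C = -3.849 / -14.2 = 0.2710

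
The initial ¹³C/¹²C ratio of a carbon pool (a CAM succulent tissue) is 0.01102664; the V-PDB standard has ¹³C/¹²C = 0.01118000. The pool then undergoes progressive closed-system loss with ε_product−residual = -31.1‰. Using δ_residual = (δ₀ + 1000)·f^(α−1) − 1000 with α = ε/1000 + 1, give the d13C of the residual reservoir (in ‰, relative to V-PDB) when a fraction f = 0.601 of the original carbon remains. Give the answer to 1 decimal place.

2.0‰

δ₀ = (0.01102664/0.01118000 − 1)×1000 = (0.986283 − 1)×1000 = -13.717‰
α − 1 = ε/1000 = -0.0311
f^(α−1) = 0.601^(-0.0311) = 1.015961
δ_res = (-13.717 + 1000) × 1.015961 − 1000 = 1002.025 − 1000 = 2.02‰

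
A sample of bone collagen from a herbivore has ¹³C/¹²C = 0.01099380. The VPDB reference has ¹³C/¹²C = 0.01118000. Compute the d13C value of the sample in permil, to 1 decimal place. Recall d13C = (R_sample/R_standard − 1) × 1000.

-16.7 permil

d13C = (R_sample / R_standard − 1) × 1000
R_sample / R_standard = 0.01099380 / 0.01118000 = 0.983345
d13C = (0.983345 − 1) × 1000 = -16.65 permil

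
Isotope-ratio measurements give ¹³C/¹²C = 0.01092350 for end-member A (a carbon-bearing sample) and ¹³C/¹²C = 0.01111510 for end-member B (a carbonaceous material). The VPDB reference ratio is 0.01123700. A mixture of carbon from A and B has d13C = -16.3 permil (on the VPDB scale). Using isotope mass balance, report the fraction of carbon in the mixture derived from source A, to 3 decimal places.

δ_A = (0.01092350/0.01123700 − 1)×1000 = (0.972101 − 1)×1000 = -27.899 permil
δ_B = (0.01111510/0.01123700 − 1)×1000 = (0.989152 − 1)×1000 = -10.848 permil
f_A = (δ_mix − δ_B)/(δ_A − δ_B) = (-16.3 − (-10.848))/(-27.899 − (-10.848))
f_A = -5.452 / -17.051 = 0.3197

0.320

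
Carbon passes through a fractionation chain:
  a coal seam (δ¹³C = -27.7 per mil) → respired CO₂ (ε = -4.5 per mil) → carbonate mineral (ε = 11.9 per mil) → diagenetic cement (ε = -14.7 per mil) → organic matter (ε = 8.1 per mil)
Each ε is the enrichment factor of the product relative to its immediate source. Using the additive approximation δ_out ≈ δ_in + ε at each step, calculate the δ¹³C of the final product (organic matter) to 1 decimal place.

-26.9 per mil

step 1: δ ≈ -27.7 + (-4.5) = -32.2 per mil
step 2: δ ≈ -32.2 + (11.9) = -20.3 per mil
step 3: δ ≈ -20.3 + (-14.7) = -35.0 per mil
step 4: δ ≈ -35.0 + (8.1) = -26.9 per mil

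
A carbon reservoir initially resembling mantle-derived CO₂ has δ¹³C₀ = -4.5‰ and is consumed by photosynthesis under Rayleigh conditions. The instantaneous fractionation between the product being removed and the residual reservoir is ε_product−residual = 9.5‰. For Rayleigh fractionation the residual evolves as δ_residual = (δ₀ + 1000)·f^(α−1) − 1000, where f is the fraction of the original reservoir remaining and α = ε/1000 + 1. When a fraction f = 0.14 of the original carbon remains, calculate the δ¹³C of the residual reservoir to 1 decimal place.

Rayleigh residual: δ_res = (δ₀ + 1000)·f^(α−1) − 1000
α = ε/1000 + 1 = 1.00950, so α − 1 = 0.00950
f^(α−1) = 0.14^(0.00950) = 0.981495
δ_res = (-4.5 + 1000) × 0.981495 − 1000 = 977.079 − 1000 = -22.92‰

-22.9‰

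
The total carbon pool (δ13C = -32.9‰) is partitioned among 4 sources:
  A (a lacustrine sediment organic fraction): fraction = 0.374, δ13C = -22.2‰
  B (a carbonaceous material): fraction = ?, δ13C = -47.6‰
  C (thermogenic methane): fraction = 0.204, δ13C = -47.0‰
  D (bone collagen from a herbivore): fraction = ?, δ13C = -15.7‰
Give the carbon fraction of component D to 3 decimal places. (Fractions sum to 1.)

Let f_D and f_B be the unknown fractions; fractions sum to 1 so f_D + f_B = 0.422.
Mass balance: Σ fᵢ·δᵢ = δ_bulk ⇒ f_D·(-15.7) + f_B·(-47.6) = -32.9 − (-17.891) = -15.009
Substitute f_B = 0.422 − f_D:
f_D·(-15.7 − -47.6) = -15.009 − 0.422×(-47.6) = 5.078
f_D = 5.078 / 31.9 = 0.1592

0.159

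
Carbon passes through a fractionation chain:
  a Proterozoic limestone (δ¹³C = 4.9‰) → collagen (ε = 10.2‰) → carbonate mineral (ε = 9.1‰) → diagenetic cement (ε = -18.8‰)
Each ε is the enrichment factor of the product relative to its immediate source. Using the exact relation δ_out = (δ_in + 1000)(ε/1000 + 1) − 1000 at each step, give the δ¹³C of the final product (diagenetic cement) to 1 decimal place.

step 1: δ = (4.90 + 1000)·(10.2/1000 + 1) − 1000 = 15.15‰
step 2: δ = (15.15 + 1000)·(9.1/1000 + 1) − 1000 = 24.39‰
step 3: δ = (24.39 + 1000)·(-18.8/1000 + 1) − 1000 = 5.13‰

5.1‰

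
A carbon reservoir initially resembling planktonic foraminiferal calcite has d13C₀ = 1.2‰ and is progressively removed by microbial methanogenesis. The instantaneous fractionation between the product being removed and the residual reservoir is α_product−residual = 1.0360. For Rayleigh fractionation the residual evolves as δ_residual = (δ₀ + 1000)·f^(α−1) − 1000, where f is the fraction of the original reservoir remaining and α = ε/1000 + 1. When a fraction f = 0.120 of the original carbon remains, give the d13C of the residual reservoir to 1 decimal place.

-72.4‰

Rayleigh residual: δ_res = (δ₀ + 1000)·f^(α−1) − 1000
α − 1 = 0.03600
f^(α−1) = 0.120^(0.03600) = 0.926511
δ_res = (1.2 + 1000) × 0.926511 − 1000 = 927.623 − 1000 = -72.38‰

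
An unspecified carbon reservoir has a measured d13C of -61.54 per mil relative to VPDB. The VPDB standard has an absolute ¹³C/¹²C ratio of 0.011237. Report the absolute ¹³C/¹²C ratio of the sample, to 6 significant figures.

R_sample = R_standard × (d13C/1000 + 1)
R_sample = 0.011237 × (-61.54/1000 + 1) = 0.011237 × 0.938460
R_sample = 0.0105455

0.0105455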